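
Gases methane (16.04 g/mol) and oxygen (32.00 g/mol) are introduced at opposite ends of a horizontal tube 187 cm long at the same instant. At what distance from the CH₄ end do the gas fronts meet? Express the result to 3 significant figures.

109 cm

Distances travelled in equal time are proportional to diffusion rates, so d_CH₄/d_O₂ = √(M_O₂/M_CH₄) = √(32.00/16.04) = 1.412.
With d_CH₄ + d_O₂ = 187 cm, d_O₂ = 187/(1 + 1.412) = 77.51 cm.
d_CH₄ = 187 − 77.51 = 109 cm.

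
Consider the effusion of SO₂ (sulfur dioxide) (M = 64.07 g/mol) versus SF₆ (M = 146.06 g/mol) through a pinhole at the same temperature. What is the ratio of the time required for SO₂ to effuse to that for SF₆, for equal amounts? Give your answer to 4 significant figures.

0.6623

Since effusion rate ∝ 1/√M, t_SO₂/t_SF₆ = √(M_SO₂/M_SF₆) = √(64.07/146.06) = √0.4387 = 0.6623.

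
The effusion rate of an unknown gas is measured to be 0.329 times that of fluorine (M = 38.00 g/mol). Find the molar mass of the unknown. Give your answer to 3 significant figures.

Graham's law gives rate_X/rate_F₂ = √(M_F₂/M_X).
0.329 = √(38.00/M_X)
M_X = 38.00 / 0.329² = 38.00 / 0.1082 = 351 g/mol

351 g/mol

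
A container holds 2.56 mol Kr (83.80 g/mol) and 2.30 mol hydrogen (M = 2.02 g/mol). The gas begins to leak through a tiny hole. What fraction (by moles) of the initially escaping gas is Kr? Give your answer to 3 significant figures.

Rate_i ∝ x_i/√M_i (Graham's law weighted by mole fraction), so the effusate composition follows n_i/√M_i.
x_Kr(eff) = (n_Kr/√M_Kr) / (n_Kr/√M_Kr + n_H₂/√M_H₂)
= (2.56/√83.80) / (2.56/√83.80 + 2.30/√2.02) = 0.2797/(0.2797 + 1.618) = 0.147.

0.147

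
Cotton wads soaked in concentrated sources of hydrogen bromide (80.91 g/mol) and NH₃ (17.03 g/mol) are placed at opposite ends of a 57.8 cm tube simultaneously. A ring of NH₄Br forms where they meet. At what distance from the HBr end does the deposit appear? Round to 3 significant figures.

In equal time, each gas travels a distance ∝ its rate ∝ 1/√M, so d_HBr/d_NH₃ = √(M_NH₃/M_HBr) = √(17.03/80.91) = 0.4588.
With d_HBr + d_NH₃ = 57.8 cm, d_NH₃ = 57.8/(1 + 0.4588) = 39.62 cm.
d_HBr = 57.8 − 39.62 = 18.2 cm.

18.2 cm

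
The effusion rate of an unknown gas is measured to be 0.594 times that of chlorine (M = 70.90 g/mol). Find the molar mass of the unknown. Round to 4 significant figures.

By Graham's law, rate_X/rate_Cl₂ = √(M_Cl₂/M_X).
0.594 = √(70.90/M_X)
M_X = 70.90 / 0.594² = 70.90 / 0.3528 = 200.9 g/mol

200.9 g/mol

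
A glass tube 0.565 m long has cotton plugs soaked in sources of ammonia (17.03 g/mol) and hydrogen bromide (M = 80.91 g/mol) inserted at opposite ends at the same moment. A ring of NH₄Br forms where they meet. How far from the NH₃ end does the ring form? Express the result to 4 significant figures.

0.3873 m

In equal time, each gas travels a distance ∝ its rate ∝ 1/√M, so d_NH₃/d_HBr = √(M_HBr/M_NH₃) = √(80.91/17.03) = 2.180.
With d_NH₃ + d_HBr = 0.565 m, d_HBr = 0.565/(1 + 2.180) = 0.1777 m.
d_NH₃ = 0.565 − 0.1777 = 0.3873 m.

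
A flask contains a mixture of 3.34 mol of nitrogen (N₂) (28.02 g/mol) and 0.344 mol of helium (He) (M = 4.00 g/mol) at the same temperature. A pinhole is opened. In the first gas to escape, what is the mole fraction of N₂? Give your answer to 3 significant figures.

0.786

The effusion rate of species i is ∝ p_i/√M_i ∝ n_i/√M_i.
So x_N₂ in the escaping gas = (n_N₂/√M_N₂) / Σ(n_i/√M_i)
= (3.34/√28.02) / (3.34/√28.02 + 0.344/√4.00) = 0.6310/(0.6310 + 0.1720) = 0.786.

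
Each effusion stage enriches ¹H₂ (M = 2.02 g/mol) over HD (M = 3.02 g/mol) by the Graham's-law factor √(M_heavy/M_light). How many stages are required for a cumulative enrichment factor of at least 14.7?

With α = √(3.02/2.02) per stage, ln α = ½ ln(1.49505) = 0.2011.
Need α^N ≥ 14.7 ⇒ N ≥ ln(14.7) / ln α = 2.688 / 0.2011 = 13.37.
Rounding up, N = 14 stages.

14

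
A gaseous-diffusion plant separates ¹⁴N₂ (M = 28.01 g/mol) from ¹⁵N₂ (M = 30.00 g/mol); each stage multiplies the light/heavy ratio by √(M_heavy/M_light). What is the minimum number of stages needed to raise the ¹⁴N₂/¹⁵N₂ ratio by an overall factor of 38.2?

With α = √(30.00/28.01) per stage, ln α = ½ ln(1.07105) = 0.03432.
Need α^N ≥ 38.2 ⇒ N ≥ ln(38.2) / ln α = 3.643 / 0.03432 = 106.15.
So at least 107 stages are needed.

107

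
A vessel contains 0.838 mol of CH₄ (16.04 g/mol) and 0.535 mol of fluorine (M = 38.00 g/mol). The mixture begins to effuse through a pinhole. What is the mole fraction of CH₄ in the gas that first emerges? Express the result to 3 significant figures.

0.707

The effusion rate of species i is ∝ p_i/√M_i ∝ n_i/√M_i.
So x_CH₄ in the escaping gas = (n_CH₄/√M_CH₄) / Σ(n_i/√M_i)
= (0.838/√16.04) / (0.838/√16.04 + 0.535/√38.00) = 0.2092/(0.2092 + 0.08679) = 0.707.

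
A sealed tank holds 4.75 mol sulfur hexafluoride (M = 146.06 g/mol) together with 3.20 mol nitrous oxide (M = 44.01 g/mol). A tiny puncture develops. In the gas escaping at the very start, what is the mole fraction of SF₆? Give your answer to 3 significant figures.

Rate_i ∝ x_i/√M_i (Graham's law weighted by mole fraction), so the effusate composition follows n_i/√M_i.
x_SF₆(eff) = (n_SF₆/√M_SF₆) / (n_SF₆/√M_SF₆ + n_N₂O/√M_N₂O)
= (4.75/√146.06) / (4.75/√146.06 + 3.20/√44.01) = 0.3930/(0.3930 + 0.4824) = 0.449.

0.449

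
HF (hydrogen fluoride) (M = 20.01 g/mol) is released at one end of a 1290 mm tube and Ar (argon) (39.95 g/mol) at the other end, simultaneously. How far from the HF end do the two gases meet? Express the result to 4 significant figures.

755.4 mm

Distances travelled in equal time are proportional to diffusion rates, so d_HF/d_Ar = √(M_Ar/M_HF) = √(39.95/20.01) = 1.413.
With d_HF + d_Ar = 1290 mm, d_Ar = 1290/(1 + 1.413) = 534.6 mm.
d_HF = 1290 − 534.6 = 755.4 mm.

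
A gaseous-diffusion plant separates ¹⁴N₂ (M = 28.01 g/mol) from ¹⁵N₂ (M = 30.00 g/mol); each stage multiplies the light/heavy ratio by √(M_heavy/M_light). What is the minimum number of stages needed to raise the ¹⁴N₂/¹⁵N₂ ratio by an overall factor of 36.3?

Per stage α = (30.00/28.01)^(1/2) = 1.07105^0.5, giving ln α = 0.03432.
Need α^N ≥ 36.3 ⇒ N ≥ ln(36.3) / ln α = 3.592 / 0.03432 = 104.66.
So at least 105 stages are needed.

105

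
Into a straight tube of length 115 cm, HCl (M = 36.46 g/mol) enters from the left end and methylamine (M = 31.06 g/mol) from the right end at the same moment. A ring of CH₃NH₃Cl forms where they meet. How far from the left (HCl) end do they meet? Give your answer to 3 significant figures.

55.2 cm

In equal time, each gas travels a distance ∝ its rate ∝ 1/√M, so d_HCl/d_CH₃NH₂ = √(M_CH₃NH₂/M_HCl) = √(31.06/36.46) = 0.9230.
With d_HCl + d_CH₃NH₂ = 115 cm, d_CH₃NH₂ = 115/(1 + 0.9230) = 59.80 cm.
d_HCl = 115 − 59.80 = 55.2 cm.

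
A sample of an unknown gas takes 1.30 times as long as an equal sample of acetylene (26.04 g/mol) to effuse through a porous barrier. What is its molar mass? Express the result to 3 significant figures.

Using Graham's law: t_X/t_C₂H₂ = √(M_X/M_C₂H₂).
1.30 = √(M_X/26.04)
M_X = 26.04 × 1.30² = 26.04 × 1.690 = 44.0 g/mol

44.0 g/mol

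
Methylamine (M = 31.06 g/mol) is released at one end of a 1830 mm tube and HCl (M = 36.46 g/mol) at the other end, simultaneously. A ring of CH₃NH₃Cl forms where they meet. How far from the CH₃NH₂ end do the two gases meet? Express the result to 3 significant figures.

In equal time, each gas travels a distance ∝ its rate ∝ 1/√M, so d_CH₃NH₂/d_HCl = √(M_HCl/M_CH₃NH₂) = √(36.46/31.06) = 1.083.
With d_CH₃NH₂ + d_HCl = 1830 mm, d_HCl = 1830/(1 + 1.083) = 878.4 mm.
d_CH₃NH₂ = 1830 − 878.4 = 952 mm.

952 mm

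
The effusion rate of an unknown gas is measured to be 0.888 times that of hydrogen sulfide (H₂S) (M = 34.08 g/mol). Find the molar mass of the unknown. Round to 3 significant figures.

43.2 g/mol

Since effusion rate ∝ 1/√M, rate_X/rate_H₂S = √(M_H₂S/M_X).
0.888 = √(34.08/M_X)
M_X = 34.08 / 0.888² = 34.08 / 0.7885 = 43.2 g/mol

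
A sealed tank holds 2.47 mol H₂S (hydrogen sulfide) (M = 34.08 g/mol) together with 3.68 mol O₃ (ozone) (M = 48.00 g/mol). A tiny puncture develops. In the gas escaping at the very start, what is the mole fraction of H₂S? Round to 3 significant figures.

Effusion rate of each component ∝ n_i/√M_i (partial pressure × 1/√M).
So x_H₂S in the escaping gas = (n_H₂S/√M_H₂S) / Σ(n_i/√M_i)
= (2.47/√34.08) / (2.47/√34.08 + 3.68/√48.00) = 0.4231/(0.4231 + 0.5312) = 0.443.

0.443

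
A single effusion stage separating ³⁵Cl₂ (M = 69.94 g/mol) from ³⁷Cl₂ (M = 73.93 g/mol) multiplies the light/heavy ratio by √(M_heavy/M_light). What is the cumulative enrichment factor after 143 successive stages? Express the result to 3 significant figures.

After 143 stages the ratio has grown by (√(73.93/69.94))^143 = (73.93/69.94)^(143/2).
= 1.05705^(143/2) = 52.8.

52.8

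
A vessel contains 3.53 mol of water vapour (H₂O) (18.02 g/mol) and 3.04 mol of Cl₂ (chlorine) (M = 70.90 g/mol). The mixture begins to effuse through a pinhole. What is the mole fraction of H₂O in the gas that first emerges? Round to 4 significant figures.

0.6973

Rate_i ∝ x_i/√M_i (Graham's law weighted by mole fraction), so the effusate composition follows n_i/√M_i.
So x_H₂O in the escaping gas = (n_H₂O/√M_H₂O) / Σ(n_i/√M_i)
= (3.53/√18.02) / (3.53/√18.02 + 3.04/√70.90) = 0.8316/(0.8316 + 0.3610) = 0.6973.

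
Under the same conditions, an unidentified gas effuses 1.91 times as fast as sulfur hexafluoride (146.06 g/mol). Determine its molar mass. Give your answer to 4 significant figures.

Graham's law gives rate_X/rate_SF₆ = √(M_SF₆/M_X).
1.91 = √(146.06/M_X)
M_X = 146.06 / 1.91² = 146.06 / 3.648 = 40.04 g/mol

40.04 g/mol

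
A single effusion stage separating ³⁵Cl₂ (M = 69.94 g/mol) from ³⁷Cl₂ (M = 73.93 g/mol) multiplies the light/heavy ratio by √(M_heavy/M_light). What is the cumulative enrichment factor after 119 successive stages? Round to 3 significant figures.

27.1

Each stage multiplies the ratio by α = √(73.93/69.94), so after 119 stages the overall factor is α^119 = (73.93/69.94)^(119/2).
= 1.05705^(119/2) = 27.1.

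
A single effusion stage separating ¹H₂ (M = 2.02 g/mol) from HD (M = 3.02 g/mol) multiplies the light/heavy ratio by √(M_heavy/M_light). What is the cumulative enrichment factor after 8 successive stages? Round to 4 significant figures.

4.996

The single-stage factor is √(M_heavy/M_light), so 8 stages give [√(3.02/2.02)]^8 = (3.02/2.02)^(8/2).
= 1.49505^4 = 4.996.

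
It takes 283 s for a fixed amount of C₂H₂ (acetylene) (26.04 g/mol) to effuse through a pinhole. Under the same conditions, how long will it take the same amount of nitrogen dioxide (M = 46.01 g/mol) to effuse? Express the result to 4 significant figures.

Graham's law gives t_NO₂/t_C₂H₂ = √(M_NO₂/M_C₂H₂) = √(46.01/26.04) = √1.767 = 1.329.
So the time for NO₂ is 283 × 1.329 = 376.2 s.

376.2 s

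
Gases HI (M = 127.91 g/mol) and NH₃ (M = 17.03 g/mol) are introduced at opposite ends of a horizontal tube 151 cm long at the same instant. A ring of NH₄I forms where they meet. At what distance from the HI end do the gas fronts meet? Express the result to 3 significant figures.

40.4 cm

In equal time, each gas travels a distance ∝ its rate ∝ 1/√M, so d_HI/d_NH₃ = √(M_NH₃/M_HI) = √(17.03/127.91) = 0.3649.
With d_HI + d_NH₃ = 151 cm, d_NH₃ = 151/(1 + 0.3649) = 110.6 cm.
d_HI = 151 − 110.6 = 40.4 cm.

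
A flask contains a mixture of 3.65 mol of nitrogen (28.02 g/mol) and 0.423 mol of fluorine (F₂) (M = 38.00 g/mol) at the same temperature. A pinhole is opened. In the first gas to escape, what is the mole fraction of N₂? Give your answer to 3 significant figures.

The effusion rate of species i is ∝ p_i/√M_i ∝ n_i/√M_i.
So x_N₂ in the escaping gas = (n_N₂/√M_N₂) / Σ(n_i/√M_i)
= (3.65/√28.02) / (3.65/√28.02 + 0.423/√38.00) = 0.6895/(0.6895 + 0.06862) = 0.909.

0.909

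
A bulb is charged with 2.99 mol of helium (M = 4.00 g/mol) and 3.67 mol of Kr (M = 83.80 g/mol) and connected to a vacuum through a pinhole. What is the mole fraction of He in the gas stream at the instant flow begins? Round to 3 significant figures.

Effusion rate of each component ∝ n_i/√M_i (partial pressure × 1/√M).
x_He(eff) = (n_He/√M_He) / (n_He/√M_He + n_Kr/√M_Kr)
= (2.99/√4.00) / (2.99/√4.00 + 3.67/√83.80) = 1.495/(1.495 + 0.4009) = 0.789.

0.789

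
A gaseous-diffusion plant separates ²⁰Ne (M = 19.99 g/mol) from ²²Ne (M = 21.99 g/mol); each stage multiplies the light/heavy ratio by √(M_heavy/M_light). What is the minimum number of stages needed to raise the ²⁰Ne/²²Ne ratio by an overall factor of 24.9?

68

Per stage α = (21.99/19.99)^(1/2) = 1.10005^0.5, giving ln α = 0.04768.
Need α^N ≥ 24.9 ⇒ N ≥ ln(24.9) / ln α = 3.215 / 0.04768 = 67.43.
Rounding up, N = 68 stages.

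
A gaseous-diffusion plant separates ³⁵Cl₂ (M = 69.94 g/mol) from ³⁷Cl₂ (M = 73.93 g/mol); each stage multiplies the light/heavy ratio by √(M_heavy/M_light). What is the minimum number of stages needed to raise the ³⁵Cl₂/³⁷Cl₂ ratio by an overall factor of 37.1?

Per stage α = (73.93/69.94)^(1/2) = 1.05705^0.5, giving ln α = 0.02774.
Need α^N ≥ 37.1 ⇒ N ≥ ln(37.1) / ln α = 3.614 / 0.02774 = 130.27.
Minimum whole number of stages: N = 131.

131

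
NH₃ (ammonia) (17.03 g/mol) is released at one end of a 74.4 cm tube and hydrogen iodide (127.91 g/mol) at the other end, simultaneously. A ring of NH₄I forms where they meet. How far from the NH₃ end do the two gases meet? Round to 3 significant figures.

The fronts meet when d_NH₃ + d_HI = L with d_NH₃/d_HI = √(M_HI/M_NH₃) (Graham's law). Here √(M_HI/M_NH₃) = √(127.91/17.03) = 2.741.
With d_NH₃ + d_HI = 74.4 cm, d_HI = 74.4/(1 + 2.741) = 19.89 cm.
d_NH₃ = 74.4 − 19.89 = 54.5 cm.

54.5 cm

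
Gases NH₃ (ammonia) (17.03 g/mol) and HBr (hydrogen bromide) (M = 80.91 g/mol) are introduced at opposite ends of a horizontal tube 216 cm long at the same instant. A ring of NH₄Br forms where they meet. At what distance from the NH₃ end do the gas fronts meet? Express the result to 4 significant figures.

148.1 cm

In equal time, each gas travels a distance ∝ its rate ∝ 1/√M, so d_NH₃/d_HBr = √(M_HBr/M_NH₃) = √(80.91/17.03) = 2.180.
With d_NH₃ + d_HBr = 216 cm, d_HBr = 216/(1 + 2.180) = 67.93 cm.
d_NH₃ = 216 − 67.93 = 148.1 cm.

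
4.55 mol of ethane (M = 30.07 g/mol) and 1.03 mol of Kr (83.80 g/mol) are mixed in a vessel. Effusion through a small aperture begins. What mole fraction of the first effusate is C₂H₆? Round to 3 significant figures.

Each component's effusion rate ∝ (its partial pressure)·(1/√M) ∝ n_i/√M_i.
Mole fraction of C₂H₆ in the effusate = (n_C₂H₆/√M_C₂H₆) / (n_C₂H₆/√M_C₂H₆ + n_Kr/√M_Kr)
= (4.55/√30.07) / (4.55/√30.07 + 1.03/√83.80) = 0.8297/(0.8297 + 0.1125) = 0.881.

0.881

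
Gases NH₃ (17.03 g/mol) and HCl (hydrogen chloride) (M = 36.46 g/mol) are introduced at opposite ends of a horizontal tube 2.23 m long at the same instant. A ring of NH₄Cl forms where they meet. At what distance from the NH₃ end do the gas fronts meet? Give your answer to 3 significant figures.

The fronts meet when d_NH₃ + d_HCl = L with d_NH₃/d_HCl = √(M_HCl/M_NH₃) (Graham's law). Here √(M_HCl/M_NH₃) = √(36.46/17.03) = 1.463.
With d_NH₃ + d_HCl = 2.23 m, d_HCl = 2.23/(1 + 1.463) = 0.9053 m.
d_NH₃ = 2.23 − 0.9053 = 1.32 m.

1.32 m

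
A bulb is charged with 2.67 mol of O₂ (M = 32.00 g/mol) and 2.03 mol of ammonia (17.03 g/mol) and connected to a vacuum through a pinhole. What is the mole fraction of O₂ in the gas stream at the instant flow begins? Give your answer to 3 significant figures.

0.490

The effusion rate of species i is ∝ p_i/√M_i ∝ n_i/√M_i.
x_O₂(eff) = (n_O₂/√M_O₂) / (n_O₂/√M_O₂ + n_NH₃/√M_NH₃)
= (2.67/√32.00) / (2.67/√32.00 + 2.03/√17.03) = 0.4720/(0.4720 + 0.4919) = 0.490.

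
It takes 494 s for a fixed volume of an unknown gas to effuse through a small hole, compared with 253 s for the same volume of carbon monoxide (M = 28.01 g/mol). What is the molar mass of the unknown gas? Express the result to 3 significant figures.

Since effusion rate ∝ 1/√M, t_X/t_CO = √(M_X/M_CO).
494/253 = 1.953 = √(M_X/28.01)
M_X = 28.01 × 1.953² = 28.01 × 3.813 = 107 g/mol

107 g/mol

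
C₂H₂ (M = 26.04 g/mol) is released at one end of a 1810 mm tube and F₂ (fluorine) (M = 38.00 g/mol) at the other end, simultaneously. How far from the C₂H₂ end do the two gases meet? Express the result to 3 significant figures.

Graham's law gives d_C₂H₂/d_F₂ = rate_C₂H₂/rate_F₂ = √(M_F₂/M_C₂H₂) = √(38.00/26.04) = 1.208.
With d_C₂H₂ + d_F₂ = 1810 mm, d_F₂ = 1810/(1 + 1.208) = 819.7 mm.
d_C₂H₂ = 1810 − 819.7 = 990 mm.

990 mm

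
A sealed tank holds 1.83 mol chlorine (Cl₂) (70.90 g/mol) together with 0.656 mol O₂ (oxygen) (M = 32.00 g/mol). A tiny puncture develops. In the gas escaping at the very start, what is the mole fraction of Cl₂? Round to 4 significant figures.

0.6521

Effusion rate of each component ∝ n_i/√M_i (partial pressure × 1/√M).
Mole fraction of Cl₂ in the effusate = (n_Cl₂/√M_Cl₂) / (n_Cl₂/√M_Cl₂ + n_O₂/√M_O₂)
= (1.83/√70.90) / (1.83/√70.90 + 0.656/√32.00) = 0.2173/(0.2173 + 0.1160) = 0.6521.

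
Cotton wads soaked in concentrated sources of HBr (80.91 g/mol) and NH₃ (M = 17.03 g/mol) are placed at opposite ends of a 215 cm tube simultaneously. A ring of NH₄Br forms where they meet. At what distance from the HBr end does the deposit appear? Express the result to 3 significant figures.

67.6 cm

Graham's law gives d_HBr/d_NH₃ = rate_HBr/rate_NH₃ = √(M_NH₃/M_HBr) = √(17.03/80.91) = 0.4588.
With d_HBr + d_NH₃ = 215 cm, d_NH₃ = 215/(1 + 0.4588) = 147.4 cm.
d_HBr = 215 − 147.4 = 67.6 cm.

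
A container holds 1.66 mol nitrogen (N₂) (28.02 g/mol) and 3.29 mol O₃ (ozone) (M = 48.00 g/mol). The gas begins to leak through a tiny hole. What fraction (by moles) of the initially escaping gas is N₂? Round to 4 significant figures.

0.3977

The effusion rate of species i is ∝ p_i/√M_i ∝ n_i/√M_i.
Mole fraction of N₂ in the effusate = (n_N₂/√M_N₂) / (n_N₂/√M_N₂ + n_O₃/√M_O₃)
= (1.66/√28.02) / (1.66/√28.02 + 3.29/√48.00) = 0.3136/(0.3136 + 0.4749) = 0.3977.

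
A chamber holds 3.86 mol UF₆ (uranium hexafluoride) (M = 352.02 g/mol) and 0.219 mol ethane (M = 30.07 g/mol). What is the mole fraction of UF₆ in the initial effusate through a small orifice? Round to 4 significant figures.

0.8374

The effusion rate of species i is ∝ p_i/√M_i ∝ n_i/√M_i.
Mole fraction of UF₆ in the effusate = (n_UF₆/√M_UF₆) / (n_UF₆/√M_UF₆ + n_C₂H₆/√M_C₂H₆)
= (3.86/√352.02) / (3.86/√352.02 + 0.219/√30.07) = 0.2057/(0.2057 + 0.03994) = 0.8374.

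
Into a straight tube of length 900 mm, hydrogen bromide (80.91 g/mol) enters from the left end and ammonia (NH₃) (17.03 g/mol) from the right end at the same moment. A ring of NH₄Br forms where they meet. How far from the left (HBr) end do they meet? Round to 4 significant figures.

283.0 mm

Distances travelled in equal time are proportional to diffusion rates, so d_HBr/d_NH₃ = √(M_NH₃/M_HBr) = √(17.03/80.91) = 0.4588.
With d_HBr + d_NH₃ = 900 mm, d_NH₃ = 900/(1 + 0.4588) = 617.0 mm.
d_HBr = 900 − 617.0 = 283.0 mm.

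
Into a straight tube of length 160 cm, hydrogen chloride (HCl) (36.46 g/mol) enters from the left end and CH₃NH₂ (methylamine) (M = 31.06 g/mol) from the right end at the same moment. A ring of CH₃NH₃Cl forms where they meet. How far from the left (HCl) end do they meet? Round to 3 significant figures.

76.8 cm

The fronts meet when d_HCl + d_CH₃NH₂ = L with d_HCl/d_CH₃NH₂ = √(M_CH₃NH₂/M_HCl) (Graham's law). Here √(M_CH₃NH₂/M_HCl) = √(31.06/36.46) = 0.9230.
With d_HCl + d_CH₃NH₂ = 160 cm, d_CH₃NH₂ = 160/(1 + 0.9230) = 83.20 cm.
d_HCl = 160 − 83.20 = 76.8 cm.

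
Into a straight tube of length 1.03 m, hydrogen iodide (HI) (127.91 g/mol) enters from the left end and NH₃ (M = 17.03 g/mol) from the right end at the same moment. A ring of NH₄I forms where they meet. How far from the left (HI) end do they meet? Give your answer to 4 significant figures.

0.2754 m

The fronts meet when d_HI + d_NH₃ = L with d_HI/d_NH₃ = √(M_NH₃/M_HI) (Graham's law). Here √(M_NH₃/M_HI) = √(17.03/127.91) = 0.3649.
With d_HI + d_NH₃ = 1.03 m, d_NH₃ = 1.03/(1 + 0.3649) = 0.7546 m.
d_HI = 1.03 − 0.7546 = 0.2754 m.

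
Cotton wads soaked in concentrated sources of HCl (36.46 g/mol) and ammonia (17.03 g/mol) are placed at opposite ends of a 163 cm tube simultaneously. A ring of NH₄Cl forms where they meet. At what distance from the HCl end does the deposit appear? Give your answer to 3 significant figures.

66.2 cm

The fronts meet when d_HCl + d_NH₃ = L with d_HCl/d_NH₃ = √(M_NH₃/M_HCl) (Graham's law). Here √(M_NH₃/M_HCl) = √(17.03/36.46) = 0.6834.
With d_HCl + d_NH₃ = 163 cm, d_NH₃ = 163/(1 + 0.6834) = 96.83 cm.
d_HCl = 163 − 96.83 = 66.2 cm.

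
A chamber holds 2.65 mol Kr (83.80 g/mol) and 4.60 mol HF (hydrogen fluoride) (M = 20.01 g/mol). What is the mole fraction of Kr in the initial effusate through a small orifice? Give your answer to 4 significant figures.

Effusion rate of each component ∝ n_i/√M_i (partial pressure × 1/√M).
So x_Kr in the escaping gas = (n_Kr/√M_Kr) / Σ(n_i/√M_i)
= (2.65/√83.80) / (2.65/√83.80 + 4.60/√20.01) = 0.2895/(0.2895 + 1.028) = 0.2197.

0.2197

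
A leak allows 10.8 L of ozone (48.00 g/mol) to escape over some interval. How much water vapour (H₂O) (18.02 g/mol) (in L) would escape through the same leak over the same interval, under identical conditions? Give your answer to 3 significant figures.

17.6 L

Using Graham's law: rate_H₂O/rate_O₃ = √(M_O₃/M_H₂O) = √(48.00/18.02) = √2.664 = 1.632.
So the volume for H₂O is 10.8 × 1.632 = 17.6 L.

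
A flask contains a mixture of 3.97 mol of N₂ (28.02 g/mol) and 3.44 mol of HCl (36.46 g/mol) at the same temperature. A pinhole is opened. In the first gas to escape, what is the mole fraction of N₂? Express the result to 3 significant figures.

Effusion rate of each component ∝ n_i/√M_i (partial pressure × 1/√M).
Mole fraction of N₂ in the effusate = (n_N₂/√M_N₂) / (n_N₂/√M_N₂ + n_HCl/√M_HCl)
= (3.97/√28.02) / (3.97/√28.02 + 3.44/√36.46) = 0.7500/(0.7500 + 0.5697) = 0.568.

0.568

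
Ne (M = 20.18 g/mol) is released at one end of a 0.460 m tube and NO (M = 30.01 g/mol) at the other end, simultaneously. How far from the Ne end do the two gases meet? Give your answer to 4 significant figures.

The fronts meet when d_Ne + d_NO = L with d_Ne/d_NO = √(M_NO/M_Ne) (Graham's law). Here √(M_NO/M_Ne) = √(30.01/20.18) = 1.219.
With d_Ne + d_NO = 0.460 m, d_NO = 0.460/(1 + 1.219) = 0.2073 m.
d_Ne = 0.460 − 0.2073 = 0.2527 m.

0.2527 m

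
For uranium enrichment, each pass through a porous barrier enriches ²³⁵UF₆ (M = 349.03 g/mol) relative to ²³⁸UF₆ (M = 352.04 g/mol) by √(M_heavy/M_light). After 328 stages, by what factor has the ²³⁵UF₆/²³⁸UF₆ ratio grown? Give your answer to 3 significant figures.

Overall factor = α^328 with α = √(352.04/349.03), i.e. (352.04/349.03)^(328/2).
= 1.00862^164 = 4.09.

4.09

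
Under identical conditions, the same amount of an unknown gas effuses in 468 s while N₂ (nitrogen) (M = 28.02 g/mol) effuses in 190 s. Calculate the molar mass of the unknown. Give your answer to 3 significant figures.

170 g/mol

Graham's law gives t_X/t_N₂ = √(M_X/M_N₂).
468/190 = 2.463 = √(M_X/28.02)
M_X = 28.02 × 2.463² = 28.02 × 6.067 = 170 g/mol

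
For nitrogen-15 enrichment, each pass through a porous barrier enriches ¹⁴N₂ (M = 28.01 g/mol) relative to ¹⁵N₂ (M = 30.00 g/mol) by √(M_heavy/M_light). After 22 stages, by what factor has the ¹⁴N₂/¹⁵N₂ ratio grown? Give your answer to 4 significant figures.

2.128

After 22 stages the ratio has grown by (√(30.00/28.01))^22 = (30.00/28.01)^(22/2).
= 1.07105^11 = 2.128.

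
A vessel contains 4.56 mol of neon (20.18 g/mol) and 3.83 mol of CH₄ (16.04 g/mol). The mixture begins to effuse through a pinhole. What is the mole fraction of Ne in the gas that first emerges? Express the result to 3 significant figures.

0.515

The effusion rate of species i is ∝ p_i/√M_i ∝ n_i/√M_i.
x_Ne(eff) = (n_Ne/√M_Ne) / (n_Ne/√M_Ne + n_CH₄/√M_CH₄)
= (4.56/√20.18) / (4.56/√20.18 + 3.83/√16.04) = 1.015/(1.015 + 0.9563) = 0.515.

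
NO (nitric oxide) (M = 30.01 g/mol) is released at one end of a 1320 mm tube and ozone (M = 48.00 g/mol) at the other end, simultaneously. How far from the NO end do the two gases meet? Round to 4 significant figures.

Distances travelled in equal time are proportional to diffusion rates, so d_NO/d_O₃ = √(M_O₃/M_NO) = √(48.00/30.01) = 1.265.
With d_NO + d_O₃ = 1320 mm, d_O₃ = 1320/(1 + 1.265) = 582.9 mm.
d_NO = 1320 − 582.9 = 737.1 mm.

737.1 mm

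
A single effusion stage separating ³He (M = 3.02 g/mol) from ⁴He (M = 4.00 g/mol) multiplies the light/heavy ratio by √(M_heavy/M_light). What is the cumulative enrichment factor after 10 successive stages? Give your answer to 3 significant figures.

Overall factor = α^10 with α = √(4.00/3.02), i.e. (4.00/3.02)^(10/2).
= 1.32450^5 = 4.08.

4.08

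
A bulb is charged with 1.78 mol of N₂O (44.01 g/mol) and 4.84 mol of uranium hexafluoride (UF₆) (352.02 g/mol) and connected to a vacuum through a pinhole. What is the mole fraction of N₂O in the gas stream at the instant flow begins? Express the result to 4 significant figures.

0.5098

The effusion rate of species i is ∝ p_i/√M_i ∝ n_i/√M_i.
Mole fraction of N₂O in the effusate = (n_N₂O/√M_N₂O) / (n_N₂O/√M_N₂O + n_UF₆/√M_UF₆)
= (1.78/√44.01) / (1.78/√44.01 + 4.84/√352.02) = 0.2683/(0.2683 + 0.2580) = 0.5098.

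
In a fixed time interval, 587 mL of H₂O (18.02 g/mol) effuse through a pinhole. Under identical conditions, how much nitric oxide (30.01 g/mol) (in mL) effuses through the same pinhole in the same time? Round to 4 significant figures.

Graham's law gives rate_NO/rate_H₂O = √(M_H₂O/M_NO) = √(18.02/30.01) = √0.6005 = 0.7749.
So the volume for NO is 587 × 0.7749 = 454.9 mL.

454.9 mL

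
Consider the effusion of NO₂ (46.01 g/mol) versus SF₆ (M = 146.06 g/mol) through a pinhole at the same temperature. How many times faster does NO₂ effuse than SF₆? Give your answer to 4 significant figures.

Since effusion rate ∝ 1/√M, rate_NO₂/rate_SF₆ = √(M_SF₆/M_NO₂) = √(146.06/46.01) = √3.175 = 1.782.

1.782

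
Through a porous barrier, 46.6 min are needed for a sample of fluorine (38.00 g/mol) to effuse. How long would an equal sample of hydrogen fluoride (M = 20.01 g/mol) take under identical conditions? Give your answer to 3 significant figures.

Using Graham's law: t_HF/t_F₂ = √(M_HF/M_F₂) = √(20.01/38.00) = √0.5266 = 0.7257.
So the time for HF is 46.6 × 0.7257 = 33.8 min.

33.8 min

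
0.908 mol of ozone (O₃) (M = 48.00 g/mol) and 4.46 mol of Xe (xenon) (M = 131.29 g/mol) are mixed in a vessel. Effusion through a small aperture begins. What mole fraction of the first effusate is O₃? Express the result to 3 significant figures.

The effusion rate of species i is ∝ p_i/√M_i ∝ n_i/√M_i.
x_O₃(eff) = (n_O₃/√M_O₃) / (n_O₃/√M_O₃ + n_Xe/√M_Xe)
= (0.908/√48.00) / (0.908/√48.00 + 4.46/√131.29) = 0.1311/(0.1311 + 0.3892) = 0.252.

0.252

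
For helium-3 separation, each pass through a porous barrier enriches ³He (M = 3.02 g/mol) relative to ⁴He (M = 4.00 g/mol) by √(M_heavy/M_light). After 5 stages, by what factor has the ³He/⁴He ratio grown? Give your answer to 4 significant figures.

2.019

After 5 stages the ratio has grown by (√(4.00/3.02))^5 = (4.00/3.02)^(5/2).
= 1.32450^(5/2) = 2.019.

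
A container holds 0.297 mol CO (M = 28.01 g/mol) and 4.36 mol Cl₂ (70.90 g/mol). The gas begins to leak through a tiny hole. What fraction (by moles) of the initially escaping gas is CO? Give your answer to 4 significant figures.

0.09778

Each component's effusion rate ∝ (its partial pressure)·(1/√M) ∝ n_i/√M_i.
So x_CO in the escaping gas = (n_CO/√M_CO) / Σ(n_i/√M_i)
= (0.297/√28.01) / (0.297/√28.01 + 4.36/√70.90) = 0.05612/(0.05612 + 0.5178) = 0.09778.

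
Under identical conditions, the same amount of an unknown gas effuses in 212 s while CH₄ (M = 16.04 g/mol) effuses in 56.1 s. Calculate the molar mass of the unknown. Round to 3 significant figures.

229 g/mol

Graham's law gives t_X/t_CH₄ = √(M_X/M_CH₄).
212/56.1 = 3.779 = √(M_X/16.04)
M_X = 16.04 × 3.779² = 16.04 × 14.28 = 229 g/mol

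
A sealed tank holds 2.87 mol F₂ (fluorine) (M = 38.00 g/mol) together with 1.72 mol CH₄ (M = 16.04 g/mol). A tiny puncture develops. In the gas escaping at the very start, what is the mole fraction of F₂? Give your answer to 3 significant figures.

0.520

Rate_i ∝ x_i/√M_i (Graham's law weighted by mole fraction), so the effusate composition follows n_i/√M_i.
x_F₂(eff) = (n_F₂/√M_F₂) / (n_F₂/√M_F₂ + n_CH₄/√M_CH₄)
= (2.87/√38.00) / (2.87/√38.00 + 1.72/√16.04) = 0.4656/(0.4656 + 0.4295) = 0.520.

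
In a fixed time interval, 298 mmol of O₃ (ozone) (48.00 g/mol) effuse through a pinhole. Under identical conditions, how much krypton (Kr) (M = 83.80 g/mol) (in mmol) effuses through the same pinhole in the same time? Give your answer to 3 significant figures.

By Graham's law, rate_Kr/rate_O₃ = √(M_O₃/M_Kr) = √(48.00/83.80) = √0.5728 = 0.7568.
So the amount for Kr is 298 × 0.7568 = 226 mmol.

226 mmol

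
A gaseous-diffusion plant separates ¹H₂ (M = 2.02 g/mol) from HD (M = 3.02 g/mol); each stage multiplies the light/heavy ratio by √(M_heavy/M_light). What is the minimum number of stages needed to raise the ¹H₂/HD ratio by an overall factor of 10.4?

With α = √(3.02/2.02) per stage, ln α = ½ ln(1.49505) = 0.2011.
Need α^N ≥ 10.4 ⇒ N ≥ ln(10.4) / ln α = 2.342 / 0.2011 = 11.65.
Minimum whole number of stages: N = 12.

12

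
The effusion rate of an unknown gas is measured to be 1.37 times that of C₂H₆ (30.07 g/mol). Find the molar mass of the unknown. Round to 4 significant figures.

16.02 g/mol

From Graham's law, rate_X/rate_C₂H₆ = √(M_C₂H₆/M_X).
1.37 = √(30.07/M_X)
M_X = 30.07 / 1.37² = 30.07 / 1.877 = 16.02 g/mol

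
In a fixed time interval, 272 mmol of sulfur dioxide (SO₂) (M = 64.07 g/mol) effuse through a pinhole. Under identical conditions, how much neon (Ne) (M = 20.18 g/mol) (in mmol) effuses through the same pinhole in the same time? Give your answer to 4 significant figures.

Since effusion rate ∝ 1/√M, rate_Ne/rate_SO₂ = √(M_SO₂/M_Ne) = √(64.07/20.18) = √3.175 = 1.782.
So the amount for Ne is 272 × 1.782 = 484.7 mmol.

484.7 mmol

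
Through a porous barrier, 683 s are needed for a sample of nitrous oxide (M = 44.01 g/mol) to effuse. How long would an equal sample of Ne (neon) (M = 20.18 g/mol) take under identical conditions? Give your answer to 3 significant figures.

Graham's law gives t_Ne/t_N₂O = √(M_Ne/M_N₂O) = √(20.18/44.01) = √0.4585 = 0.6772.
So the time for Ne is 683 × 0.6772 = 462 s.

462 s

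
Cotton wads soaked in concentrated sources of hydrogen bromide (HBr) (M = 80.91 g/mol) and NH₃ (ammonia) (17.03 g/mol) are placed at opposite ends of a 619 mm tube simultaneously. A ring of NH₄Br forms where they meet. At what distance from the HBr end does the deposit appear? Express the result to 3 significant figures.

In equal time, each gas travels a distance ∝ its rate ∝ 1/√M, so d_HBr/d_NH₃ = √(M_NH₃/M_HBr) = √(17.03/80.91) = 0.4588.
With d_HBr + d_NH₃ = 619 mm, d_NH₃ = 619/(1 + 0.4588) = 424.3 mm.
d_HBr = 619 − 424.3 = 195 mm.

195 mm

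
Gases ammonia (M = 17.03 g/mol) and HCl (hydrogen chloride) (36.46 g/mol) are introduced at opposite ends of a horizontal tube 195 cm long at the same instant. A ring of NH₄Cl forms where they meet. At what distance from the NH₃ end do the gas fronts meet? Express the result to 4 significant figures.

In equal time, each gas travels a distance ∝ its rate ∝ 1/√M, so d_NH₃/d_HCl = √(M_HCl/M_NH₃) = √(36.46/17.03) = 1.463.
With d_NH₃ + d_HCl = 195 cm, d_HCl = 195/(1 + 1.463) = 79.17 cm.
d_NH₃ = 195 − 79.17 = 115.8 cm.

115.8 cm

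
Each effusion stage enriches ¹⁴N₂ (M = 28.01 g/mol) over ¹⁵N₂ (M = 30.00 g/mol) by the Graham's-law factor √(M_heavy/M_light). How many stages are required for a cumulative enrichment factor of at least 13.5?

76

Per stage α = (30.00/28.01)^(1/2) = 1.07105^0.5, giving ln α = 0.03432.
Need α^N ≥ 13.5 ⇒ N ≥ ln(13.5) / ln α = 2.603 / 0.03432 = 75.84.
Rounding up, N = 76 stages.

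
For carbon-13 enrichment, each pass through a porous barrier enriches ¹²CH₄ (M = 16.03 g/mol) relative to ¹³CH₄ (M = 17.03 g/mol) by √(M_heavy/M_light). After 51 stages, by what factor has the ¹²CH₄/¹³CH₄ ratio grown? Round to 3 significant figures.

The single-stage factor is √(M_heavy/M_light), so 51 stages give [√(17.03/16.03)]^51 = (17.03/16.03)^(51/2).
= 1.06238^(51/2) = 4.68.

4.68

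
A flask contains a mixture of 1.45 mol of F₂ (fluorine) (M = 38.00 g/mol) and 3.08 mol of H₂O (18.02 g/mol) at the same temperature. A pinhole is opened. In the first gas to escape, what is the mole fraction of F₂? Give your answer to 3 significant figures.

0.245

Effusion rate of each component ∝ n_i/√M_i (partial pressure × 1/√M).
So x_F₂ in the escaping gas = (n_F₂/√M_F₂) / Σ(n_i/√M_i)
= (1.45/√38.00) / (1.45/√38.00 + 3.08/√18.02) = 0.2352/(0.2352 + 0.7256) = 0.245.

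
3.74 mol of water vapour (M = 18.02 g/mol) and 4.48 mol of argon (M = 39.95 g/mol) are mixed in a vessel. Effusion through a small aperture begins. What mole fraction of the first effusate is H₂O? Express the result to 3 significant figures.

0.554

Effusion rate of each component ∝ n_i/√M_i (partial pressure × 1/√M).
x_H₂O(eff) = (n_H₂O/√M_H₂O) / (n_H₂O/√M_H₂O + n_Ar/√M_Ar)
= (3.74/√18.02) / (3.74/√18.02 + 4.48/√39.95) = 0.8810/(0.8810 + 0.7088) = 0.554.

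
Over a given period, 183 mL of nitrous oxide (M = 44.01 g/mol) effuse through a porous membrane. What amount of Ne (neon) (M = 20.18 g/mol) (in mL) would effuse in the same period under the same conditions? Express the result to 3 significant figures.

Using Graham's law: rate_Ne/rate_N₂O = √(M_N₂O/M_Ne) = √(44.01/20.18) = √2.181 = 1.477.
So the volume for Ne is 183 × 1.477 = 270 mL.

270 mL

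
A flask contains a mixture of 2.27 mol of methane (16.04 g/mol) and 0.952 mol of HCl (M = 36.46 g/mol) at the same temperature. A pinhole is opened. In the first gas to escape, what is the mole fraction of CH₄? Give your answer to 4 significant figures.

Each component's effusion rate ∝ (its partial pressure)·(1/√M) ∝ n_i/√M_i.
So x_CH₄ in the escaping gas = (n_CH₄/√M_CH₄) / Σ(n_i/√M_i)
= (2.27/√16.04) / (2.27/√16.04 + 0.952/√36.46) = 0.5668/(0.5668 + 0.1577) = 0.7824.

0.7824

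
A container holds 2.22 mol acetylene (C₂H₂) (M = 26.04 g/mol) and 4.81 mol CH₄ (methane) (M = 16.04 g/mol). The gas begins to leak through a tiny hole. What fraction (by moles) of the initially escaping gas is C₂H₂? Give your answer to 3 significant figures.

0.266

Rate_i ∝ x_i/√M_i (Graham's law weighted by mole fraction), so the effusate composition follows n_i/√M_i.
So x_C₂H₂ in the escaping gas = (n_C₂H₂/√M_C₂H₂) / Σ(n_i/√M_i)
= (2.22/√26.04) / (2.22/√26.04 + 4.81/√16.04) = 0.4350/(0.4350 + 1.201) = 0.266.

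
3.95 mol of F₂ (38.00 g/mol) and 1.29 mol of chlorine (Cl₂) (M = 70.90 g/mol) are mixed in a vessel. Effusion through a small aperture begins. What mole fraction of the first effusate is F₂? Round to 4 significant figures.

The effusion rate of species i is ∝ p_i/√M_i ∝ n_i/√M_i.
So x_F₂ in the escaping gas = (n_F₂/√M_F₂) / Σ(n_i/√M_i)
= (3.95/√38.00) / (3.95/√38.00 + 1.29/√70.90) = 0.6408/(0.6408 + 0.1532) = 0.8070.

0.8070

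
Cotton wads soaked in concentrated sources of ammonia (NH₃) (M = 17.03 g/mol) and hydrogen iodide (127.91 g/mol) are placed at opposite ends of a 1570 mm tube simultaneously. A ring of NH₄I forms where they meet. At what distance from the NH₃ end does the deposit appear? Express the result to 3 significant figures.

Graham's law gives d_NH₃/d_HI = rate_NH₃/rate_HI = √(M_HI/M_NH₃) = √(127.91/17.03) = 2.741.
With d_NH₃ + d_HI = 1570 mm, d_HI = 1570/(1 + 2.741) = 419.7 mm.
d_NH₃ = 1570 − 419.7 = 1150 mm.

1150 mm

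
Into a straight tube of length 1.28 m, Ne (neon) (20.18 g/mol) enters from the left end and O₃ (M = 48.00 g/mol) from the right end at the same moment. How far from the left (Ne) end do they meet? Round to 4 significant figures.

0.7765 m

The fronts meet when d_Ne + d_O₃ = L with d_Ne/d_O₃ = √(M_O₃/M_Ne) (Graham's law). Here √(M_O₃/M_Ne) = √(48.00/20.18) = 1.542.
With d_Ne + d_O₃ = 1.28 m, d_O₃ = 1.28/(1 + 1.542) = 0.5035 m.
d_Ne = 1.28 − 0.5035 = 0.7765 m.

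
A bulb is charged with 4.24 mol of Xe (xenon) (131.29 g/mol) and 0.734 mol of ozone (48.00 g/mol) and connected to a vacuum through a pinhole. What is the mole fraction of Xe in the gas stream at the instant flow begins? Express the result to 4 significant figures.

0.7774

Each component's effusion rate ∝ (its partial pressure)·(1/√M) ∝ n_i/√M_i.
Mole fraction of Xe in the effusate = (n_Xe/√M_Xe) / (n_Xe/√M_Xe + n_O₃/√M_O₃)
= (4.24/√131.29) / (4.24/√131.29 + 0.734/√48.00) = 0.3700/(0.3700 + 0.1059) = 0.7774.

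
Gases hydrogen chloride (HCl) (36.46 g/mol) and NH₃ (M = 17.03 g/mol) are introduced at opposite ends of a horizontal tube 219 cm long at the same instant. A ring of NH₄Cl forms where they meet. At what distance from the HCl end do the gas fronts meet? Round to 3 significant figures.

88.9 cm

Distances travelled in equal time are proportional to diffusion rates, so d_HCl/d_NH₃ = √(M_NH₃/M_HCl) = √(17.03/36.46) = 0.6834.
With d_HCl + d_NH₃ = 219 cm, d_NH₃ = 219/(1 + 0.6834) = 130.1 cm.
d_HCl = 219 − 130.1 = 88.9 cm.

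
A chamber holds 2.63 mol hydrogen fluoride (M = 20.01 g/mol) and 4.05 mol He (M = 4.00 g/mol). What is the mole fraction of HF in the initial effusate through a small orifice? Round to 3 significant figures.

0.225

Effusion rate of each component ∝ n_i/√M_i (partial pressure × 1/√M).
So x_HF in the escaping gas = (n_HF/√M_HF) / Σ(n_i/√M_i)
= (2.63/√20.01) / (2.63/√20.01 + 4.05/√4.00) = 0.5879/(0.5879 + 2.025) = 0.225.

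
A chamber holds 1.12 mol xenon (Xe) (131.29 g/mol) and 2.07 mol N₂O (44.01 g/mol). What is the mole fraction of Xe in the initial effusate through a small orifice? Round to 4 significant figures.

Each component's effusion rate ∝ (its partial pressure)·(1/√M) ∝ n_i/√M_i.
Mole fraction of Xe in the effusate = (n_Xe/√M_Xe) / (n_Xe/√M_Xe + n_N₂O/√M_N₂O)
= (1.12/√131.29) / (1.12/√131.29 + 2.07/√44.01) = 0.09775/(0.09775 + 0.3120) = 0.2385.

0.2385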